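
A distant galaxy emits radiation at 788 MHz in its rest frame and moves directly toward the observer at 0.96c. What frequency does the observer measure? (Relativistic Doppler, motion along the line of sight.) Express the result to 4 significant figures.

Relativistic Doppler (source moving toward): f_obs = f_src · √((1+β)/(1−β)).
With β = 0.96: factor = √(1.96/0.04) = 7.
f_obs = 788 × 7 = 5516 MHz.

5516 MHz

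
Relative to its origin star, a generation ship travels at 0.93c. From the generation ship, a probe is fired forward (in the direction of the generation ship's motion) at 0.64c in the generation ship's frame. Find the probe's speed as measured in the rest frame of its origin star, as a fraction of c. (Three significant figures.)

In units of c, u = (u' + v)/(1 + u'v) with u' = 0.64 and v = 0.93.
Numerator: 0.64 + 0.93 = 1.57. Denominator: 1 + (0.64)(0.93) = 1.5952.
u = 1.57/1.5952 = 0.9842, so the speed is 0.984c.

0.984c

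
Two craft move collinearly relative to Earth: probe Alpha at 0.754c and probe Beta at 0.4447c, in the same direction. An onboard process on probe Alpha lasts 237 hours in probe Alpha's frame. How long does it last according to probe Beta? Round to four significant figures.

Transform probe Alpha's velocity into probe Beta's frame: (0.754 − 0.4447)/(1 − 0.754·0.4447) = 0.3093/0.6646962, so the relative speed is 0.46533c.
At |u| = 0.46533c, γ = (1 − 0.216532)^(−1/2) = 1.1298.
Probe Alpha's interval is proper; time dilation gives Δt_B = γΔτ = 1.1298 × 237 hours = 267.8 hours.

267.8 hours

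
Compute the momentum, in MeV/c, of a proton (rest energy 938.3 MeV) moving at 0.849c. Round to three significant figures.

γ = 1/√(1 − β²) = 1/√(1 − 0.720801) = 1/√0.279199 = 1/0.528393 = 1.8925.
Momentum: p = γβ·mc = 1.8925 × 0.849 × 938.3 MeV/c = 1510 MeV/c.

1510 MeV/c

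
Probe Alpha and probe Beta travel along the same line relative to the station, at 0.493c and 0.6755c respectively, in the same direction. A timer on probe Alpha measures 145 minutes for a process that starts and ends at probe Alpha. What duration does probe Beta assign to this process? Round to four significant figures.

The velocity of probe Alpha relative to probe Beta is (0.493 − 0.6755)c / (1 − 0.493×0.6755) = −0.27362c; relative speed 0.27362c.
γ for this relative speed: γ = 1/√(1 − 0.0748679) = 1.0397.
Probe Alpha's interval is proper; time dilation gives Δt_B = γΔτ = 1.0397 × 145 minutes = 150.8 minutes.

150.8 minutes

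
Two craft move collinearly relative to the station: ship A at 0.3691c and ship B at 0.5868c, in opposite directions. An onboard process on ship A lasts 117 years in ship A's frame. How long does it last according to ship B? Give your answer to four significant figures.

189.1 years

Speed of ship A in ship B's frame: u = (v_A + v_B)/(1 + v_A v_B/c²) = (0.3691 + 0.5868)/(1 + 0.3691×0.5868) = 0.9559/1.21658788 = 0.78572; |u| = 0.78572c.
At |u| = 0.78572c, γ = (1 − 0.617356)^(−1/2) = 1.6166.
Ship A's interval is proper; time dilation gives Δt_B = γΔτ = 1.6166 × 117 years = 189.1 years.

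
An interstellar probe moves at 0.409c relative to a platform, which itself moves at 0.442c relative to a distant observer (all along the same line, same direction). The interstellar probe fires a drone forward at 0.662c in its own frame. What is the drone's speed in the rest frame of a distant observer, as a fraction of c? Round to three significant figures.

0.936c

Compose velocities in two stages. Stage 1 (into S'): u₁ = (0.662+0.409)/(1+0.662×0.409) = 0.8428.
Stage 2 (into S): u = (0.8428+0.442)/(1+0.8428×0.442) = 0.93609, so the speed is 0.936c.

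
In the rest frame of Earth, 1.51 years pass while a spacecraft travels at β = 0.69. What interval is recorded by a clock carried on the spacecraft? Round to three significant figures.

With β = 0.69, γ = 1/√(1 − 0.69²) = 1/√0.5239 = 1.3816.
The moving clock records proper time: Δτ = Δt/γ = 1.51/1.3816 = 1.09 years.

1.09 years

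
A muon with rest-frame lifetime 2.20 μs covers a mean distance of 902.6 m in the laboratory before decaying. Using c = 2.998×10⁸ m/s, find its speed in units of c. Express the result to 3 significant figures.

0.807c

Let x = d/(cτ) = 902.6 m / (2.998×10⁸ m/s × 2.200×10^-6 s) = 1.3685. Since d = βγcτ, x = βγ = β/√(1−β²).
Solving: β² = x²/(1+x²) = 1.87279/2.87279 = 0.651906, so β = 0.807.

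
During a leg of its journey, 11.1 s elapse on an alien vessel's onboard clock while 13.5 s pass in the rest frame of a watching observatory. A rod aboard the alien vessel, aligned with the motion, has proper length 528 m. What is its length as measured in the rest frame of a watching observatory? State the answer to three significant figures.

434 m

The time-dilation ratio gives γ = 13.5/11.1 = 1.21622.
L = L₀/γ = 528/1.21622 = 434 m.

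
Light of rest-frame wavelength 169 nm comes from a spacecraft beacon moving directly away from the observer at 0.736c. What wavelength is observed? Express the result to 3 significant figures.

Relativistic Doppler for wavelength: λ_obs = λ_src · √((1+β)/(1−β)).
With β = 0.736: factor = √(1.736/0.264) = 2.5643.
λ_obs = 169 × 2.5643 = 433 nm.

433 nm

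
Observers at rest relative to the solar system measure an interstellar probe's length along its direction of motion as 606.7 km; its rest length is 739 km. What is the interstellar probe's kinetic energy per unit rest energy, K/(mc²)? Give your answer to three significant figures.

Length contraction gives γ = L₀/L = 739/606.7 = 1.21806.
K/(mc²) = γ − 1 = 1.21806 − 1 = 0.218.

0.218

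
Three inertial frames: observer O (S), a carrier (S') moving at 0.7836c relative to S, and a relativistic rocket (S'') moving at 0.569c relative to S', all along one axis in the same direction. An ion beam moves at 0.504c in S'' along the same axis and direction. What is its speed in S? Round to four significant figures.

0.9783c

Apply u = (u'+v)/(1+u'v) twice. Ion beam in the carrier frame: (0.504+0.569)/(1+0.504·0.569) = 1.073/1.286776 = 0.83387c.
That velocity, transformed to the rest frame of observer O: (0.83387+0.7836)/(1+0.83387·0.7836) = 1.61747/1.653420532 = 0.97826c.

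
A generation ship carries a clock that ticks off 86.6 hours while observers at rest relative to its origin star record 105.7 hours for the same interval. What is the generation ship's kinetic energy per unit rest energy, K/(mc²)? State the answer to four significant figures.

The time-dilation ratio gives γ = 105.7/86.6 = 1.22055.
K/(mc²) = γ − 1 = 1.22055 − 1 = 0.2206.

0.2206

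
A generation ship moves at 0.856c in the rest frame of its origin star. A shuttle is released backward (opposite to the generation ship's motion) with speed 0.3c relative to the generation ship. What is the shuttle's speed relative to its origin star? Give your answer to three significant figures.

0.748c

Relativistic velocity addition: u = (u' + v)/(1 + u'v/c²), with u' = −0.3c and v = 0.856c.
Numerator: −0.3 + 0.856 = 0.556. Denominator: 1 + (−0.3)(0.856) = 0.7432.
u = 0.556/0.7432 = 0.74812, so the speed is 0.748c.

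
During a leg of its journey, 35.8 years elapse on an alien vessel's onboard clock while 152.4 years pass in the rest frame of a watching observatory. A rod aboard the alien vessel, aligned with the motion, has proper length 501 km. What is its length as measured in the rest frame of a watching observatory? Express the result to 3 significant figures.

118 km

From Δt = γΔτ: γ = 152.4/35.8 = 4.25698.
The rod contracts by the same γ: 501 km / 4.25698 = 118 km.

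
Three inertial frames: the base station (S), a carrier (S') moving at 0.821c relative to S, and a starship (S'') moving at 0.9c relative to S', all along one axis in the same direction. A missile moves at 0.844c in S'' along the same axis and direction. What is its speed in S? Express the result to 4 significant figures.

0.9991c

Apply u = (u'+v)/(1+u'v) twice. Missile in the carrier frame: (0.844+0.9)/(1+0.844·0.9) = 1.744/1.7596 = 0.99113c.
That velocity, transformed to the rest frame of the base station: (0.99113+0.821)/(1+0.99113·0.821) = 1.81213/1.81371773 = 0.99912c.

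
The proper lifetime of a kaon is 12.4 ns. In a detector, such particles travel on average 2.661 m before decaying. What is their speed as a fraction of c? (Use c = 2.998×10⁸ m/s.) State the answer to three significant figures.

d = βγcτ ⇒ βγ = d/(cτ) = 2.661 m / (3.71752 m) = 0.7158.
β = (βγ)/√(1+(βγ)²) = 0.7158/√1.51237 = 0.582.

0.582c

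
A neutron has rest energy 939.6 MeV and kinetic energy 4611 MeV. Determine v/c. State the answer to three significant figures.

K = (γ−1)mc², so γ = 1 + 4611/939.6 = 5.9074.
Then v/c = √(1 − γ⁻²) = √(1 − 0.0286555) = √0.9713445 = 0.986.

0.986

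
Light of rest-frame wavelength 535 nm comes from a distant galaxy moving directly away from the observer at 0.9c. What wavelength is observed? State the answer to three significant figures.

2330 nm

Relativistic Doppler for wavelength: λ_obs = λ_src · √((1+β)/(1−β)).
With β = 0.9: factor = √(1.9/0.1) = 4.3589.
λ_obs = 535 × 4.3589 = 2330 nm.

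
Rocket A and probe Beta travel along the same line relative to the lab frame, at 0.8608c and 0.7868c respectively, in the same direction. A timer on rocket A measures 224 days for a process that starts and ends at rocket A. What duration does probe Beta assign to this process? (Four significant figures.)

230.1 days

The velocity of rocket A relative to probe Beta is (0.8608 − 0.7868)c / (1 − 0.8608×0.7868) = 0.2293c; relative speed 0.2293c.
At |u| = 0.2293c, γ = (1 − 0.0525785)^(−1/2) = 1.0274.
Rocket A's interval is proper; time dilation gives Δt_B = γΔτ = 1.0274 × 224 days = 230.1 days.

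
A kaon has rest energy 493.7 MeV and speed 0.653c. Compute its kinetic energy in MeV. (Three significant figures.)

Lorentz factor: γ = (1 − 0.426409)^(−1/2) = 1.32038.
Kinetic energy: K = (γ − 1)mc² = (1.32038 − 1) × 493.7 MeV = 0.32038 × 493.7 = 158 MeV.

158 MeV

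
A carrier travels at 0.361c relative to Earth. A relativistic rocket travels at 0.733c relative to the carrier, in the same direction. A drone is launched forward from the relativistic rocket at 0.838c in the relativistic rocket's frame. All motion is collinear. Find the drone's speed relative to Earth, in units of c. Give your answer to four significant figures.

0.9873c

Apply u = (u'+v)/(1+u'v) twice. Drone in the carrier frame: (0.838+0.733)/(1+0.838·0.733) = 1.571/1.614254 = 0.9732c.
That velocity, transformed to the rest frame of Earth: (0.9732+0.361)/(1+0.9732·0.361) = 1.3342/1.3513252 = 0.98733c.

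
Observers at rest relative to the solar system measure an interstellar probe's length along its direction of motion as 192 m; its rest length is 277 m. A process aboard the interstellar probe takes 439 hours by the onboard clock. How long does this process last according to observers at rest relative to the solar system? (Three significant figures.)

Length contraction gives γ = L₀/L = 277/192 = 1.44271.
Δt = γΔτ = 1.44271 × 439 = 633 hours.

633 hours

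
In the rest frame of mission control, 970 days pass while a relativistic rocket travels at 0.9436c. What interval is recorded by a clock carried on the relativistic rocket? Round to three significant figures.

γ = 1/√(1 − β²) = 1/√(1 − 0.89038096) = 1/√0.10961904 = 1/0.331088 = 3.0203.
The moving clock records proper time: Δτ = Δt/γ = 970/3.0203 = 321 days.

321 days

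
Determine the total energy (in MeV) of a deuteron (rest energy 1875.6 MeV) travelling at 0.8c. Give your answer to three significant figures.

β² = 0.64, so γ = 1/√0.36 = 1.6667.
Total energy: E = γmc² = 1.6667 × 1875.6 MeV = 3130 MeV.

3130 MeV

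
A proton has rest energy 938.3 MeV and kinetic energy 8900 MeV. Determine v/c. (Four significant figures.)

γ = 1 + K/(mc²) = 1 + 8900/938.3 = 10.485.
β = √(1 − 1/γ²) = √(1 − 0.00909627) = √0.99090373 = 0.9954.

0.9954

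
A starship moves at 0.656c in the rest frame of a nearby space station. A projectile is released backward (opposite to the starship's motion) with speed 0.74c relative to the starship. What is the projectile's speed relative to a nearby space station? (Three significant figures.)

0.163c

Relativistic velocity addition: u = (u' + v)/(1 + u'v/c²), with u' = −0.74c and v = 0.656c.
Numerator: −0.74 + 0.656 = −0.084. Denominator: 1 + (−0.74)(0.656) = 0.51456.
u = −0.084/0.51456 = −0.16325, so the speed is 0.163c.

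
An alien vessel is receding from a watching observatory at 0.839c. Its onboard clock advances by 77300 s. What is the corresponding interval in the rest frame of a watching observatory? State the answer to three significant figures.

1.42×10^5 s

γ = 1/√(1 − β²) = 1/√(1 − 0.703921) = 1/√0.296079 = 1/0.544131 = 1.8378.
The onboard clock measures proper time, so the interval in the rest frame of a watching observatory is dilated: Δt = γ·Δτ = 1.8378 × 77300 s = 1.42×10^5 s.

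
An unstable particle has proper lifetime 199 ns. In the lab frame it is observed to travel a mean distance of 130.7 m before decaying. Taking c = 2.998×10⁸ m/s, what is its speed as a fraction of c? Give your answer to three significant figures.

0.910c

Let x = d/(cτ) = 130.7 m / (2.998×10⁸ m/s × 1.990×10^-7 s) = 2.1907. Since d = βγcτ, x = βγ = β/√(1−β²).
Solving: β² = x²/(1+x²) = 4.79917/5.79917 = 0.827562, so β = 0.910.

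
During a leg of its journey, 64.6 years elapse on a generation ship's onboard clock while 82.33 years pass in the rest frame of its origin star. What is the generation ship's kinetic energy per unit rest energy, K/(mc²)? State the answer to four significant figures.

γ = Δt/Δτ = 82.33/64.6 = 1.27446.
K/(mc²) = γ − 1 = 1.27446 − 1 = 0.2745.

0.2745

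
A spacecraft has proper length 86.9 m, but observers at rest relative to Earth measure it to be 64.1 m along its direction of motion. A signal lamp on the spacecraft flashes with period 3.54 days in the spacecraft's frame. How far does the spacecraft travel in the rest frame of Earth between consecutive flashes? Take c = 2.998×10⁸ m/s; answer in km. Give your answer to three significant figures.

γ = L₀/L = 86.9/64.1 = 1.35569.
β = √(1 − 1/γ²) = 0.6752. Lab-frame period = γτ = 1.35569×3.54 days = 4.7991 days. Distance = βc × γτ = 0.6752 × 2.998×10⁸ m/s × 414642.24 s = 8.3934×10^13 m = 8.39×10^10 km.

8.39×10^10 km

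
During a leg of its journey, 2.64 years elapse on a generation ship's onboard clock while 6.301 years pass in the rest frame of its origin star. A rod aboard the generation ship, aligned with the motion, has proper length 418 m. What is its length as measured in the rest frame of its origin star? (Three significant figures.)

From Δt = γΔτ: γ = 6.301/2.64 = 2.38674.
L = L₀/γ = 418/2.38674 = 175 m.

175 m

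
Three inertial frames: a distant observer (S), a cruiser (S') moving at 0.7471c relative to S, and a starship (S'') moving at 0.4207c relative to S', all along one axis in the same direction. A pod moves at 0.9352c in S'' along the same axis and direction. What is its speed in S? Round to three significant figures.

Apply u = (u'+v)/(1+u'v) twice. Pod in the cruiser frame: (0.9352+0.4207)/(1+0.9352·0.4207) = 1.3559/1.39343864 = 0.97306c.
That velocity, transformed to the rest frame of a distant observer: (0.97306+0.7471)/(1+0.97306·0.7471) = 1.72016/1.726973126 = 0.99605c.

0.996c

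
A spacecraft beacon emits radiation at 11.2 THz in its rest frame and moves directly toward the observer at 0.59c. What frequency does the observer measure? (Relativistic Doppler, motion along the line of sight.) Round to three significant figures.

22.1 THz

Relativistic Doppler (source moving toward): f_obs = f_src · √((1+β)/(1−β)).
With β = 0.59: factor = √(1.59/0.41) = 1.9693.
f_obs = 11.2 × 1.9693 = 22.1 THz.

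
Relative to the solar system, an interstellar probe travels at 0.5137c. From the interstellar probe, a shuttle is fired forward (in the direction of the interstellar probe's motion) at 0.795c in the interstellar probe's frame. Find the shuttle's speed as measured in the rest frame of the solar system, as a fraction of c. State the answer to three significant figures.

In units of c, u = (u' + v)/(1 + u'v) with u' = 0.795 and v = 0.5137.
Numerator: 0.795 + 0.5137 = 1.3087. Denominator: 1 + (0.795)(0.5137) = 1.4083915.
u = 1.3087/1.4083915 = 0.92922, so the speed is 0.929c.

0.929c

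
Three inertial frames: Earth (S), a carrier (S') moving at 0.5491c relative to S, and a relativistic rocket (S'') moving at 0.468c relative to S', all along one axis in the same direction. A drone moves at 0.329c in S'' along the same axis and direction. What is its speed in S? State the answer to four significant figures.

0.8989c

First combine the drone and relativistic rocket (S''→S'): u₁ = (0.329 + 0.468)/(1 + 0.329×0.468) = 0.797/1.153972 = 0.69066.
Then combine with the carrier (S'→S): u = (0.69066 + 0.5491)/(1 + 0.69066×0.5491) = 1.23976/1.379241406 = 0.89887.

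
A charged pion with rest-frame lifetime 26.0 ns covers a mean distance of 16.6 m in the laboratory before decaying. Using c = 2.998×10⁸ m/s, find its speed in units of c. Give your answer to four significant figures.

Let x = d/(cτ) = 16.60 m / (2.998×10⁸ m/s × 2.600×10^-8 s) = 2.1296. Since d = βγcτ, x = βγ = β/√(1−β²).
Solving: β² = x²/(1+x²) = 4.5352/5.5352 = 0.819338, so β = 0.9052.

0.9052c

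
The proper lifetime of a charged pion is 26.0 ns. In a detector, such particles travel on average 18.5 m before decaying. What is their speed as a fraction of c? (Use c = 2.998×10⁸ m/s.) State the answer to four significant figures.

0.9215c

Lab distance = (lab lifetime)·v = γτ·βc, so βγ = d/(cτ) = 18.50/(2.998×10⁸ × 2.600×10^-8) = 2.3734.
With βγ = 2.3734: γ² = 1 + (βγ)² = 6.63303, and β = (βγ)/γ = 2.3734/2.57547 = 0.9215.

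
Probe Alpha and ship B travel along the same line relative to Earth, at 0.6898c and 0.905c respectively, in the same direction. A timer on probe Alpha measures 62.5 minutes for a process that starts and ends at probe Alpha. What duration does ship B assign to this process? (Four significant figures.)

Transform probe Alpha's velocity into ship B's frame: (0.6898 − 0.905)/(1 − 0.6898·0.905) = −0.2152/0.375731, so the relative speed is 0.57275c.
γ for this relative speed: γ = 1/√(1 − 0.328043) = 1.2199.
The clock on probe Alpha records proper time, so ship B measures Δt = γΔτ = 1.2199 × 62.5 = 76.24 minutes.

76.24 minutes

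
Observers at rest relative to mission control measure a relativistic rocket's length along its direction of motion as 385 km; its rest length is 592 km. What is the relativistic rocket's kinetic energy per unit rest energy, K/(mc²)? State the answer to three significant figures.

γ = L₀/L = 592/385 = 1.53766.
Since K = (γ−1)mc², K/(mc²) = 1.53766 − 1 = 0.538.

0.538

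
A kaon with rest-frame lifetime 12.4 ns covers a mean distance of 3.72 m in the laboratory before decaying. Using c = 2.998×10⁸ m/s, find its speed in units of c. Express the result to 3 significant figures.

Lab distance = (lab lifetime)·v = γτ·βc, so βγ = d/(cτ) = 3.720/(2.998×10⁸ × 1.240×10^-8) = 1.0007.
With βγ = 1.0007: γ² = 1 + (βγ)² = 2.0014, and β = (βγ)/γ = 1.0007/1.41471 = 0.707.

0.707c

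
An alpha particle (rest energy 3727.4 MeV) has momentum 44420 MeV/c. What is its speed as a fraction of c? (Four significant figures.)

0.9965c

βγ = pc/(mc²) = 44420/3727.4 = 11.917.
Since γ² = 1 + (βγ)² = 143.015, γ = √143.015 = 11.9589, and β = (βγ)/γ = 11.917/11.9589 = 0.9965.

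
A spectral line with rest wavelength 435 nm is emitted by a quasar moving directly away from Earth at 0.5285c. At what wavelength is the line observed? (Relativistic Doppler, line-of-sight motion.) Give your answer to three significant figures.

Relativistic Doppler for wavelength: λ_obs = λ_src · √((1+β)/(1−β)).
With β = 0.5285: factor = √(1.5285/0.4715) = 1.8005.
λ_obs = 435 × 1.8005 = 783 nm.

783 nm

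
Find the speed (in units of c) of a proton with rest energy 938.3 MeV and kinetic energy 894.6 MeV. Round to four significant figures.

K = (γ−1)mc², so γ = 1 + 894.6/938.3 = 1.9534.
Then v/c = √(1 − γ⁻²) = √(1 − 0.26207) = √0.73793 = 0.8590.

0.8590c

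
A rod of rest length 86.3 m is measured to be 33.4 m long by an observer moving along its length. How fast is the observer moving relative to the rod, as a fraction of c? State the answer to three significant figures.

0.922c

Length contraction gives γ = L₀/L = 86.3/33.4 = 2.5838.
β = √(1 − 1/γ²) = √0.85021 = 0.922.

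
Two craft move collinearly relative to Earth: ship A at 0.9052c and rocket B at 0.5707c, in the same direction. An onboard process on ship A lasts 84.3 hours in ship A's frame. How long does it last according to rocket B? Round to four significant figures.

116.8 hours

The velocity of ship A relative to rocket B is (0.9052 − 0.5707)c / (1 − 0.9052×0.5707) = 0.69197c; relative speed 0.69197c.
γ for this relative speed: γ = 1/√(1 − 0.478822) = 1.3852.
Ship A's interval is proper; time dilation gives Δt_B = γΔτ = 1.3852 × 84.3 hours = 116.8 hours.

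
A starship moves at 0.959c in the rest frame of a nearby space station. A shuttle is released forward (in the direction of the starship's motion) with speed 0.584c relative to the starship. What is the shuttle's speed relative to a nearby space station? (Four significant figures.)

0.9891c

In units of c, u = (u' + v)/(1 + u'v) with u' = 0.584 and v = 0.959.
Numerator: 0.584 + 0.959 = 1.543. Denominator: 1 + (0.584)(0.959) = 1.560056.
u = 1.543/1.560056 = 0.98907, so the speed is 0.9891c.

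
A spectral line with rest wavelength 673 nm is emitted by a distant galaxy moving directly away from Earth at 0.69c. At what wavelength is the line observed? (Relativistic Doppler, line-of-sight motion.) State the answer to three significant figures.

Relativistic Doppler for wavelength: λ_obs = λ_src · √((1+β)/(1−β)).
With β = 0.69: factor = √(1.69/0.31) = 2.3349.
λ_obs = 673 × 2.3349 = 1570 nm.

1570 nm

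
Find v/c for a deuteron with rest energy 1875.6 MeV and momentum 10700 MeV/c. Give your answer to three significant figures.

βγ = pc/(mc²) = 10700/1875.6 = 5.7048.
Since γ² = 1 + (βγ)² = 33.5447, γ = √33.5447 = 5.79178, and β = (βγ)/γ = 5.7048/5.79178 = 0.985.

0.985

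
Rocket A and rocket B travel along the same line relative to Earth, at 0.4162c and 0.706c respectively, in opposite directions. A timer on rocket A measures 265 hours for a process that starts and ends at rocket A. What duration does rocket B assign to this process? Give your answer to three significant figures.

532 hours

Speed of rocket A in rocket B's frame: u = (v_A + v_B)/(1 + v_A v_B/c²) = (0.4162 + 0.706)/(1 + 0.4162×0.706) = 1.1222/1.2938372 = 0.86734; |u| = 0.86734c.
γ for this relative speed: γ = 1/√(1 − 0.752279) = 2.0092.
The clock on rocket A records proper time, so rocket B measures Δt = γΔτ = 2.0092 × 265 = 532 hours.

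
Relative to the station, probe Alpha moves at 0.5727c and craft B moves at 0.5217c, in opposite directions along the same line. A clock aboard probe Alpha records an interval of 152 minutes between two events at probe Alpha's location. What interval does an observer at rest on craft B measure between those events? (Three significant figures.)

The velocity of probe Alpha relative to craft B is (0.5727 + 0.5217)c / (1 + 0.5727×0.5217) = 0.84264c; relative speed 0.84264c.
γ for this relative speed: γ = 1/√(1 − 0.710042) = 1.8571.
The clock on probe Alpha records proper time, so craft B measures Δt = γΔτ = 1.8571 × 152 = 282 minutes.

282 minutes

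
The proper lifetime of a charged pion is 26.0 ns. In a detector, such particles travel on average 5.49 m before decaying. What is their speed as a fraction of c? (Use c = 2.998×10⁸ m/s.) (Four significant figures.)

0.5758c

Let x = d/(cτ) = 5.490 m / (2.998×10⁸ m/s × 2.600×10^-8 s) = 0.70432. Since d = βγcτ, x = βγ = β/√(1−β²).
Solving: β² = x²/(1+x²) = 0.496067/1.496067 = 0.331581, so β = 0.5758.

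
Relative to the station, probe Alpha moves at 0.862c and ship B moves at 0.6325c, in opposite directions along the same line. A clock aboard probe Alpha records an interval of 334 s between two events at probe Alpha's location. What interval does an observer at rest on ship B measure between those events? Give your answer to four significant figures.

1314 s

Speed of probe Alpha in ship B's frame: u = (v_A + v_B)/(1 + v_A v_B/c²) = (0.862 + 0.6325)/(1 + 0.862×0.6325) = 1.4945/1.545215 = 0.96718; |u| = 0.96718c.
γ for this relative speed: γ = 1/√(1 − 0.935437) = 3.9356.
The clock on probe Alpha records proper time, so ship B measures Δt = γΔτ = 3.9356 × 334 = 1314 s.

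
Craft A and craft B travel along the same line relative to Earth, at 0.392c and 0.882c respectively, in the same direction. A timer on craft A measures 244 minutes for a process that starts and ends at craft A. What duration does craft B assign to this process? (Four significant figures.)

Transform craft A's velocity into craft B's frame: (0.392 − 0.882)/(1 − 0.392·0.882) = −0.49/0.654256, so the relative speed is 0.74894c.
At |u| = 0.74894c, γ = (1 − 0.560911)^(−1/2) = 1.5091.
Craft A's interval is proper; time dilation gives Δt_B = γΔτ = 1.5091 × 244 minutes = 368.2 minutes.

368.2 minutes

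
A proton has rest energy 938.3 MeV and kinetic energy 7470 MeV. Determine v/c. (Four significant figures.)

γ = 1 + K/(mc²) = 1 + 7470/938.3 = 8.9612.
β = √(1 − 1/γ²) = √(1 − 0.0124528) = √0.9875472 = 0.9938.

0.9938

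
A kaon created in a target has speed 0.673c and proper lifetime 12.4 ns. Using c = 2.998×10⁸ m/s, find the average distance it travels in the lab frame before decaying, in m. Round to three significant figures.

γ = 1/√(1 − β²) = 1/√(1 − 0.452929) = 1/√0.547071 = 1/0.739642 = 1.352.
Lab-frame lifetime: Δt = γτ = 1.352 × 12.4 ns = 16.765 ns.
Distance: d = vΔt = 0.673 × 2.998×10⁸ m/s × 1.6765×10^-8 s = 3.38 m.

3.38 m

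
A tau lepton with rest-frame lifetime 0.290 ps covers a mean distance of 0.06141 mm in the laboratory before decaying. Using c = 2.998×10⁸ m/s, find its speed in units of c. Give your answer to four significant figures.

d = βγcτ ⇒ βγ = d/(cτ) = 6.141×10^-5 m / (8.6942×10^-5 m) = 0.70633.
β = (βγ)/√(1+(βγ)²) = 0.70633/√1.498902 = 0.5769.

0.5769c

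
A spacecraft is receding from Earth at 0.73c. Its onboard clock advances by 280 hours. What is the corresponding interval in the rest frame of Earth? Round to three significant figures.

With β = 0.73, γ = 1/√(1 − 0.73²) = 1/√0.4671 = 1.4632.
The onboard clock measures proper time, so the interval in the rest frame of Earth is dilated: Δt = γ·Δτ = 1.4632 × 280 hours = 410 hours.

410 hours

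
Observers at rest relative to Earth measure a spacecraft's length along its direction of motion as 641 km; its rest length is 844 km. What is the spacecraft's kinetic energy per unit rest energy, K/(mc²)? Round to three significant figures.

0.317

γ = L₀/L = 844/641 = 1.31669.
Since K = (γ−1)mc², K/(mc²) = 1.31669 − 1 = 0.317.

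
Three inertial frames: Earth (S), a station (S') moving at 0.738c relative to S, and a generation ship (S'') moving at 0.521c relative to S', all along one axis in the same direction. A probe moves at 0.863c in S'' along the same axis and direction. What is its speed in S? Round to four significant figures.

0.9930c

Compose velocities in two stages. Stage 1 (into S'): u₁ = (0.863+0.521)/(1+0.863×0.521) = 0.95473.
Stage 2 (into S): u = (0.95473+0.738)/(1+0.95473×0.738) = 0.99304, so the speed is 0.9930c.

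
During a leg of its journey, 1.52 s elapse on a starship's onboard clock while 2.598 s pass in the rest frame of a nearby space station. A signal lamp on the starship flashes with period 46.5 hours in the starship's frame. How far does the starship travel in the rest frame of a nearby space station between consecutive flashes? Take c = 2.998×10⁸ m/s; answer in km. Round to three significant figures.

The time-dilation ratio gives γ = 2.598/1.52 = 1.70921.
β = √(1 − 1/γ²) = 0.81099. Lab-frame period = γτ = 1.70921×46.5 hours = 79.478 hours. Distance = βc × γτ = 0.81099 × 2.998×10⁸ m/s × 286120.8 s = 6.9566×10^13 m = 6.96×10^10 km.

6.96×10^10 km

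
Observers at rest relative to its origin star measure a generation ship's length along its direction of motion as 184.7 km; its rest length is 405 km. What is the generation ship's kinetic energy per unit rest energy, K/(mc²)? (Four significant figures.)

1.193

γ = L₀/L = 405/184.7 = 2.19274.
Since K = (γ−1)mc², K/(mc²) = 2.19274 − 1 = 1.193.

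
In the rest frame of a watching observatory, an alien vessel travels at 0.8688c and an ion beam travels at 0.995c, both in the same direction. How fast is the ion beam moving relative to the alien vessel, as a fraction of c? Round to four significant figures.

Transform to the alien vessel's frame: u' = (u − v)/(1 − uv/c²).
u' = (0.995 − 0.8688)/(1 − 0.995×0.8688) = 0.1262/0.135544 = 0.93106.
Speed in the alien vessel's frame: 0.9311c (in the same direction).

0.9311c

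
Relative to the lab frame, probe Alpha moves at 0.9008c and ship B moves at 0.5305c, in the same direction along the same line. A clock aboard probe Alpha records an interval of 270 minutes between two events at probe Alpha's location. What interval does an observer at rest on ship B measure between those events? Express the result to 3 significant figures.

383 minutes

The velocity of probe Alpha relative to ship B is (0.9008 − 0.5305)c / (1 − 0.9008×0.5305) = 0.70922c; relative speed 0.70922c.
γ for this relative speed: γ = 1/√(1 − 0.502993) = 1.4185.
Probe Alpha's interval is proper; time dilation gives Δt_B = γΔτ = 1.4185 × 270 minutes = 383 minutes.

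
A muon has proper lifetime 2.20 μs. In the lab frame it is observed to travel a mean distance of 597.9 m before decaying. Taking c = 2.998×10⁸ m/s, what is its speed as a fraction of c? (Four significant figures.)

d = βγcτ ⇒ βγ = d/(cτ) = 597.9 m / (659.56 m) = 0.90651.
β = (βγ)/√(1+(βγ)²) = 0.90651/√1.82176 = 0.6716.

0.6716c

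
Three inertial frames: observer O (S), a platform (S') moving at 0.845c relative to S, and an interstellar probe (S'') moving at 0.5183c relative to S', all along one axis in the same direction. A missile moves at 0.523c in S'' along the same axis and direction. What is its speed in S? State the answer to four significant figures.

Apply u = (u'+v)/(1+u'v) twice. Missile in the platform frame: (0.523+0.5183)/(1+0.523·0.5183) = 1.0413/1.2710709 = 0.81923c.
That velocity, transformed to the rest frame of observer O: (0.81923+0.845)/(1+0.81923·0.845) = 1.66423/1.69224935 = 0.98344c.

0.9834c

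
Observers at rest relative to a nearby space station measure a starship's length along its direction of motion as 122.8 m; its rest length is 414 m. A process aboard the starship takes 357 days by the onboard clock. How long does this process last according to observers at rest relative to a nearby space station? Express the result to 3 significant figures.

1200 days

Length contraction gives γ = L₀/L = 414/122.8 = 3.37134.
Δt = γΔτ = 3.37134 × 357 = 1200 days.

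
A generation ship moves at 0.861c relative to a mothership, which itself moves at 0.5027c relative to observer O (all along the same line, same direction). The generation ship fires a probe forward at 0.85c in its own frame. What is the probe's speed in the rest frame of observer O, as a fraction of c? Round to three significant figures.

0.996c

First combine the probe and generation ship (S''→S'): u₁ = (0.85 + 0.861)/(1 + 0.85×0.861) = 1.711/1.73185 = 0.98796.
Then combine with the mothership (S'→S): u = (0.98796 + 0.5027)/(1 + 0.98796×0.5027) = 1.49066/1.496647492 = 0.996.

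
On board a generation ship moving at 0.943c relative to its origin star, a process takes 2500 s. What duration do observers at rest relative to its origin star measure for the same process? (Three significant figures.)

With β = 0.943, γ = 1/√(1 − 0.943²) = 1/√0.110751 = 3.0049.
The onboard clock measures proper time, so the interval in the rest frame of its origin star is dilated: Δt = γ·Δτ = 3.0049 × 2500 s = 7510 s.

7510 s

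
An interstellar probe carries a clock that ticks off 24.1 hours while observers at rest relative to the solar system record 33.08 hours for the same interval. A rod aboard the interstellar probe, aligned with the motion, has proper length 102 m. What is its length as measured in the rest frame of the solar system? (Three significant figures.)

The time-dilation ratio gives γ = 33.08/24.1 = 1.37261.
The rod contracts by the same γ: 102 m / 1.37261 = 74.3 m.

74.3 m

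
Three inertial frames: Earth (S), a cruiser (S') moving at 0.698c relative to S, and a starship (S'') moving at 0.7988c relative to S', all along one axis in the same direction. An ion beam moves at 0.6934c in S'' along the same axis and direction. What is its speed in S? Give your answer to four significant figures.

First combine the ion beam and starship (S''→S'): u₁ = (0.6934 + 0.7988)/(1 + 0.6934×0.7988) = 1.4922/1.55388792 = 0.9603.
Then combine with the cruiser (S'→S): u = (0.9603 + 0.698)/(1 + 0.9603×0.698) = 1.6583/1.6702894 = 0.99282.

0.9928c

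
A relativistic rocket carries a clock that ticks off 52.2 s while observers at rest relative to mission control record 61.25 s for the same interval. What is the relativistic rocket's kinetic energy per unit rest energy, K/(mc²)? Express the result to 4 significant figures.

0.1734

The time-dilation ratio gives γ = 61.25/52.2 = 1.17337.
K/(mc²) = γ − 1 = 1.17337 − 1 = 0.1734.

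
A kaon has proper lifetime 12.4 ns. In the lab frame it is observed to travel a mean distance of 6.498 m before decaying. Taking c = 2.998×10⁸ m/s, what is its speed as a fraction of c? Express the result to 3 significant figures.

d = βγcτ ⇒ βγ = d/(cτ) = 6.498 m / (3.71752 m) = 1.7479.
β = (βγ)/√(1+(βγ)²) = 1.7479/√4.05515 = 0.868.

0.868c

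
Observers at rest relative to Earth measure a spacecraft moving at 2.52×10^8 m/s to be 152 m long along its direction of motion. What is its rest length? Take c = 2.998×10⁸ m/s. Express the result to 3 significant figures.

β = v/c = (2.52×10^8 m/s)/(2.998×10⁸ m/s) = 0.84056.
γ = 1/√(1 − β²) = 1/√(1 − 0.7065411136) = 1/√0.2934588864 = 1/0.541718 = 1.846.
Proper length: L₀ = γ·L = 1.846 × 152 = 281 m.

281 m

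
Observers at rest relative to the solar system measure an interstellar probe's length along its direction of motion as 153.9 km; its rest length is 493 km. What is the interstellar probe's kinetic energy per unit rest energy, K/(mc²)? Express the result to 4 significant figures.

2.203

γ = L₀/L = 493/153.9 = 3.20338.
K/(mc²) = γ − 1 = 3.20338 − 1 = 2.203.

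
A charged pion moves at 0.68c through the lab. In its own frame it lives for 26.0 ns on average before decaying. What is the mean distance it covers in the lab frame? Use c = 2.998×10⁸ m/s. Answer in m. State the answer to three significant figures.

With β = 0.68, γ = 1/√(1 − 0.68²) = 1/√0.5376 = 1.3639.
Lab-frame lifetime: Δt = γτ = 1.3639 × 26.0 ns = 35.461 ns.
Distance: d = vΔt = 0.68 × 2.998×10⁸ m/s × 3.5461×10^-8 s = 7.23 m.

7.23 m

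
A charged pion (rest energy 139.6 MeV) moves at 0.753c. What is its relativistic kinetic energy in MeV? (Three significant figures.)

With β = 0.753, γ = 1/√(1 − 0.753²) = 1/√0.432991 = 1.51971.
Kinetic energy: K = (γ − 1)mc² = (1.51971 − 1) × 139.6 MeV = 0.51971 × 139.6 = 72.6 MeV.

72.6 MeV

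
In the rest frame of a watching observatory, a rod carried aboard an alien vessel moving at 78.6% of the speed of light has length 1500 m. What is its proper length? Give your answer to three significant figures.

γ = 1/√(1 − β²) = 1/√(1 − 0.617796) = 1/√0.382204 = 1/0.618226 = 1.6175.
Proper length: L₀ = γ·L = 1.6175 × 1500 = 2430 m.

2430 m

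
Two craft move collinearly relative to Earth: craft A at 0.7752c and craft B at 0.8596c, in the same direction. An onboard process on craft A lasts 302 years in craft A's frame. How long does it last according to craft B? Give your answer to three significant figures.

312 years

Speed of craft A in craft B's frame: u = (v_A − v_B)/(1 − v_A v_B/c²) = (0.7752 − 0.8596)/(1 − 0.7752×0.8596) = −0.0844/0.33363808 = −0.25297; |u| = 0.25297c.
At |u| = 0.25297c, γ = (1 − 0.0639938)^(−1/2) = 1.0336.
Craft A's interval is proper; time dilation gives Δt_B = γΔτ = 1.0336 × 302 years = 312 years.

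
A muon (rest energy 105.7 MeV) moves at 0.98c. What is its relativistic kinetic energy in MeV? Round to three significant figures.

With β = 0.98, γ = 1/√(1 − 0.98²) = 1/√0.0396 = 5.0252.
Kinetic energy: K = (γ − 1)mc² = (5.0252 − 1) × 105.7 MeV = 4.0252 × 105.7 = 425 MeV.

425 MeV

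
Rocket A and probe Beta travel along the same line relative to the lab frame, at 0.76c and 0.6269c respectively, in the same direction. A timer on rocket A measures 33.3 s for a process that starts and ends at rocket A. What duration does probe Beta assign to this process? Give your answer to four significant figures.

Transform rocket A's velocity into probe Beta's frame: (0.76 − 0.6269)/(1 − 0.76·0.6269) = 0.1331/0.523556, so the relative speed is 0.25422c.
At |u| = 0.25422c, γ = (1 − 0.0646278)^(−1/2) = 1.034.
Rocket A's interval is proper; time dilation gives Δt_B = γΔτ = 1.034 × 33.3 s = 34.43 s.

34.43 s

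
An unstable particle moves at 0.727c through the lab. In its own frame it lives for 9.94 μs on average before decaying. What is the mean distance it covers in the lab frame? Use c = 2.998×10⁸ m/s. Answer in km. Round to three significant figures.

With β = 0.727, γ = 1/√(1 − 0.727²) = 1/√0.471471 = 1.4564.
Lab-frame lifetime: Δt = γτ = 1.4564 × 9.94 μs = 14.477 μs.
Distance: d = vΔt = 0.727 × 2.998×10⁸ m/s × 1.4477×10^-5 s = 3160 m = 3.16 km.

3.16 km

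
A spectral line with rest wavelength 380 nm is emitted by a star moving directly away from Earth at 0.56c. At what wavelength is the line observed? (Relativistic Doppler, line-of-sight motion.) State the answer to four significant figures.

Relativistic Doppler for wavelength: λ_obs = λ_src · √((1+β)/(1−β)).
With β = 0.56: factor = √(1.56/0.44) = 1.8829.
λ_obs = 380 × 1.8829 = 715.5 nm.

715.5 nm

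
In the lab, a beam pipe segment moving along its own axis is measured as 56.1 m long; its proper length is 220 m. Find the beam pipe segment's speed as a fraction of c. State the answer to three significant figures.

Length contraction gives γ = L₀/L = 220/56.1 = 3.9216.
β = √(1 − 1/γ²) = √0.934976 = 0.967.

0.967c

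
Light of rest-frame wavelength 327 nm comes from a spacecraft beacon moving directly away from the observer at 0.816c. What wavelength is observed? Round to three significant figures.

1030 nm

Relativistic Doppler for wavelength: λ_obs = λ_src · √((1+β)/(1−β)).
With β = 0.816: factor = √(1.816/0.184) = 3.1416.
λ_obs = 327 × 3.1416 = 1030 nm.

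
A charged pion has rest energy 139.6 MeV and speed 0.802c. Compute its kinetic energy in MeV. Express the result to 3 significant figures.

94.1 MeV

β² = 0.643204, so γ = 1/√0.356796 = 1.67413.
Kinetic energy: K = (γ − 1)mc² = (1.67413 − 1) × 139.6 MeV = 0.67413 × 139.6 = 94.1 MeV.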